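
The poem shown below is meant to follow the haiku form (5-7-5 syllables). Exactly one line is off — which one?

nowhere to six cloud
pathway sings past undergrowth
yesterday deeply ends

Line 1: nowhere (2), to (1), six (1), cloud (1) → 5 ✓
Line 2: pathway (2), sings (1), past (1), undergrowth (3) → 7 ✓
Line 3: yesterday (3), deeply (2), ends (1) → 6 (expected 5)

The third line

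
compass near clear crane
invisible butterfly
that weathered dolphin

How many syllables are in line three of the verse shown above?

Line three: that(1) + weathered(2) + dolphin(2) = 5

5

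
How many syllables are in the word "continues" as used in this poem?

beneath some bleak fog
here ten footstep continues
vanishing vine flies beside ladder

3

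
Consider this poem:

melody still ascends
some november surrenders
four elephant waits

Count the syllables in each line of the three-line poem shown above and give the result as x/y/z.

6/7/5

Line 1: melody (3), still (1), ascends (2) → 6
Line 2: some (1), november (3), surrenders (3) → 7
Line 3: four (1), elephant (3), waits (1) → 5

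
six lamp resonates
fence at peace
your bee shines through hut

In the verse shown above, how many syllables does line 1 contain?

Line 1: six(1) + lamp(1) + resonates(3) = 5

5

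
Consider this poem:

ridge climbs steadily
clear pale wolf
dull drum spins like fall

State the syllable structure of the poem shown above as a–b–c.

5–3–5

Line 1: "ridge climbs steadily": 1+1+3 = 5
Line 2: "clear pale wolf": 1+1+1 = 3
Line 3: "dull drum spins like fall": 1+1+1+1+1 = 5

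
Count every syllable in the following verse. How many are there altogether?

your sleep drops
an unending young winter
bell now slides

13

Line 1: "your sleep drops": 1+1+1 = 3
Line 2: "an unending young winter": 1+3+1+2 = 7
Line 3: "bell now slides": 1+1+1 = 3
Total: 3 + 7 + 3 = 13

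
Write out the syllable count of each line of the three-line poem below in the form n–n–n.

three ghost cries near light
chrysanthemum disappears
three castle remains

5–7–5

Line 1: three(1) + ghost(1) + cries(1) + near(1) + light(1) = 5
Line 2: chrysanthemum(4) + disappears(3) = 7
Line 3: three(1) + castle(2) + remains(2) = 5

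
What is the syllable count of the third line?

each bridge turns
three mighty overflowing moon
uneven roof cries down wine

The third line: uneven(3) + roof(1) + cries(1) + down(1) + wine(1) = 7

7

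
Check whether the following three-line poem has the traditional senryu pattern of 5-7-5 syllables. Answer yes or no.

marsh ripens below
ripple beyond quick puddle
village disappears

Line 1: marsh(1) + ripens(2) + below(2) = 5 ✓
Line 2: ripple(2) + beyond(2) + quick(1) + puddle(2) = 7 ✓
Line 3: village(2) + disappears(3) = 5 ✓

Yes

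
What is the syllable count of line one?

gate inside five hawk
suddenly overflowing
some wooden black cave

Line one: gate (1), inside (2), five (1), hawk (1) → 5

5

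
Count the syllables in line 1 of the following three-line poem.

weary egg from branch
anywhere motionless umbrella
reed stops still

5

Line 1: weary(2) + egg(1) + from(1) + branch(1) = 5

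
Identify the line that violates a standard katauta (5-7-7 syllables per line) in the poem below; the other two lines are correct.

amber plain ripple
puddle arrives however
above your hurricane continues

Line 3

Line 1: "amber plain ripple": 2+1+2 = 5 ✓
Line 2: "puddle arrives however": 2+2+3 = 7 ✓
Line 3: "above your hurricane continues": 2+1+3+3 = 9 (expected 7)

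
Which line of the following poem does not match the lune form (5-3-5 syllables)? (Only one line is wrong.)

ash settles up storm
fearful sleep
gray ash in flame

Line 1: ash (1), settles (2), up (1), storm (1) → 5 ✓
Line 2: fearful (2), sleep (1) → 3 ✓
Line 3: gray (1), ash (1), in (1), flame (1) → 4 (expected 5)

The third line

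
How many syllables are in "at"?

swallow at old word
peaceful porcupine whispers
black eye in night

1

"at" has 1 syllable.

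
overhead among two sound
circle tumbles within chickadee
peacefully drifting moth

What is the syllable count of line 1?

7

Line 1: overhead (3), among (2), two (1), sound (1) → 7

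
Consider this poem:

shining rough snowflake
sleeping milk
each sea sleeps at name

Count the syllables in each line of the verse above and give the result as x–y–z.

Line 1: shining(2) + rough(1) + snowflake(2) = 5
Line 2: sleeping(2) + milk(1) = 3
Line 3: each(1) + sea(1) + sleeps(1) + at(1) + name(1) = 5

5–3–5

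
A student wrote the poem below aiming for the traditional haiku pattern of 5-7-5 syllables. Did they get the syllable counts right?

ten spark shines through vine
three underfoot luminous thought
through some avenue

No

Line 1: ten (1), spark (1), shines (1), through (1), vine (1) → 5 ✓
Line 2: three (1), underfoot (3), luminous (3), thought (1) → 8 (expected 7)
Line 3: through (1), some (1), avenue (3) → 5 ✓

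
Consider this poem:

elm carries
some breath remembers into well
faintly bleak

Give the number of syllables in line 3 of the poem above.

3

Line 3: "faintly bleak": 2+1 = 3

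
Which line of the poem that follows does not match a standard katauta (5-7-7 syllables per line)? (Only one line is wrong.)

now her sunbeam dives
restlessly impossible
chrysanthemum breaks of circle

The third line

Line 1: now(1) + her(1) + sunbeam(2) + dives(1) = 5 ✓
Line 2: restlessly(3) + impossible(4) = 7 ✓
Line 3: chrysanthemum(4) + breaks(1) + of(1) + circle(2) = 8 (expected 7)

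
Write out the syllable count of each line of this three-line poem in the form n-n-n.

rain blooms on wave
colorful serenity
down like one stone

Line 1: rain (1), blooms (1), on (1), wave (1) → 4
Line 2: colorful (3), serenity (4) → 7
Line 3: down (1), like (1), one (1), stone (1) → 4

4-7-4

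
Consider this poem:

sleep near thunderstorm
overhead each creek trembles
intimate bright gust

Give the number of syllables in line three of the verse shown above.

Line three: intimate(3) + bright(1) + gust(1) = 5

5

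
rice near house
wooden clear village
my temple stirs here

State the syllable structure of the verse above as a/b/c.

Line 1: "rice near house": 1+1+1 = 3
Line 2: "wooden clear village": 2+1+2 = 5
Line 3: "my temple stirs here": 1+2+1+1 = 5

3/5/5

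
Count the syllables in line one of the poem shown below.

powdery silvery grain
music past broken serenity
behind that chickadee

7

Line one: powdery (3), silvery (3), grain (1) → 7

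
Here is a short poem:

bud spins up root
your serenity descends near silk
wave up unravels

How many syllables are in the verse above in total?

Line 1: bud(1) + spins(1) + up(1) + root(1) = 4
Line 2: your(1) + serenity(4) + descends(2) + near(1) + silk(1) = 9
Line 3: wave(1) + up(1) + unravels(3) = 5
Total: 4 + 9 + 5 = 18

18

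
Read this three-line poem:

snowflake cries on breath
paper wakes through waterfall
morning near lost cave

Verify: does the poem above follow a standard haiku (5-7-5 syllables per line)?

Line 1: "snowflake cries on breath": 2+1+1+1 = 5 ✓
Line 2: "paper wakes through waterfall": 2+1+1+3 = 7 ✓
Line 3: "morning near lost cave": 2+1+1+1 = 5 ✓

Yes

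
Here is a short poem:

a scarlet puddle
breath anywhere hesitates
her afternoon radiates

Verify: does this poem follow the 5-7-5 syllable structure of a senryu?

No

Line 1: a (1), scarlet (2), puddle (2) → 5 ✓
Line 2: breath (1), anywhere (3), hesitates (3) → 7 ✓
Line 3: her (1), afternoon (3), radiates (3) → 7 (expected 5)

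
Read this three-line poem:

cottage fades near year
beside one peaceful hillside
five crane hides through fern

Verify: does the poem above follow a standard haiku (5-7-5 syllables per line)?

Yes

Line 1: cottage (2), fades (1), near (1), year (1) → 5 ✓
Line 2: beside (2), one (1), peaceful (2), hillside (2) → 7 ✓
Line 3: five (1), crane (1), hides (1), through (1), fern (1) → 5 ✓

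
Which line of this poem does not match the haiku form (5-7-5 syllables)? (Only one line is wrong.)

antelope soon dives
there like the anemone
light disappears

Line 1: antelope(3) + soon(1) + dives(1) = 5 ✓
Line 2: there(1) + like(1) + the(1) + anemone(4) = 7 ✓
Line 3: light(1) + disappears(3) = 4 (expected 5)

Line 3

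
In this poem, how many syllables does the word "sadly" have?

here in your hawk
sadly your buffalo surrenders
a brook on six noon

2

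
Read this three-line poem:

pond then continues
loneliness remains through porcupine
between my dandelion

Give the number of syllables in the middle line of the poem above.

9

The middle line: loneliness (3), remains (2), through (1), porcupine (3) → 9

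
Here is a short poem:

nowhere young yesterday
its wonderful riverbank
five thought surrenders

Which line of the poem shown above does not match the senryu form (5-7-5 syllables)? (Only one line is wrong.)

The first line

Line 1: nowhere(2) + young(1) + yesterday(3) = 6 (expected 5)
Line 2: its(1) + wonderful(3) + riverbank(3) = 7 ✓
Line 3: five(1) + thought(1) + surrenders(3) = 5 ✓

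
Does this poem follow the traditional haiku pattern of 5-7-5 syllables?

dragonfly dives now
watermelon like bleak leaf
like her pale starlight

Yes

Line 1: dragonfly(3) + dives(1) + now(1) = 5 ✓
Line 2: watermelon(4) + like(1) + bleak(1) + leaf(1) = 7 ✓
Line 3: like(1) + her(1) + pale(1) + starlight(2) = 5 ✓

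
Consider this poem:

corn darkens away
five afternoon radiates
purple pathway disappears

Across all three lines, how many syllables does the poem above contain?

19

Line 1: corn(1) + darkens(2) + away(2) = 5
Line 2: five(1) + afternoon(3) + radiates(3) = 7
Line 3: purple(2) + pathway(2) + disappears(3) = 7
Total: 5 + 7 + 7 = 19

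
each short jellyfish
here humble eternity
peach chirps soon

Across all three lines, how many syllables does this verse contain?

Line 1: each(1) + short(1) + jellyfish(3) = 5
Line 2: here(1) + humble(2) + eternity(4) = 7
Line 3: peach(1) + chirps(1) + soon(1) = 3
Total: 5 + 7 + 3 = 15

15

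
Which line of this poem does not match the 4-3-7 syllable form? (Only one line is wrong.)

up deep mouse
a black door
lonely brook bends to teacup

Line 1: up(1) + deep(1) + mouse(1) = 3 (expected 4)
Line 2: a(1) + black(1) + door(1) = 3 ✓
Line 3: lonely(2) + brook(1) + bends(1) + to(1) + teacup(2) = 7 ✓

Line 1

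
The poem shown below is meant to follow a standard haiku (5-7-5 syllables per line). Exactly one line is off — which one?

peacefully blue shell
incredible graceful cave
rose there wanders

Line 1: peacefully (3), blue (1), shell (1) → 5 ✓
Line 2: incredible (4), graceful (2), cave (1) → 7 ✓
Line 3: rose (1), there (1), wanders (2) → 4 (expected 5)

The third line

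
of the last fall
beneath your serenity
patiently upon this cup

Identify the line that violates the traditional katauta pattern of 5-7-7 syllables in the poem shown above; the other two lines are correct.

Line 1: of (1), the (1), last (1), fall (1) → 4 (expected 5)
Line 2: beneath (2), your (1), serenity (4) → 7 ✓
Line 3: patiently (3), upon (2), this (1), cup (1) → 7 ✓

The first line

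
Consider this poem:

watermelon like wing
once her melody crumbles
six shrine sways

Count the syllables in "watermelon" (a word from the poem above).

4

"watermelon" has 4 syllables.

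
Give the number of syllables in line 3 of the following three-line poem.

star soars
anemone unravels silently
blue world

2

Line 3: blue (1), world (1) → 2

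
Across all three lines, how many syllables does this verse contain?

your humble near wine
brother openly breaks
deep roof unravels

16

Line 1: "your humble near wine": 1+2+1+1 = 5
Line 2: "brother openly breaks": 2+3+1 = 6
Line 3: "deep roof unravels": 1+1+3 = 5
Total: 5 + 6 + 5 = 16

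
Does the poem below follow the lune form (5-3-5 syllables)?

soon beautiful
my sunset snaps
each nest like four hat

No

Line 1: soon (1), beautiful (3) → 4 (expected 5)
Line 2: my (1), sunset (2), snaps (1) → 4 (expected 3)
Line 3: each (1), nest (1), like (1), four (1), hat (1) → 5 ✓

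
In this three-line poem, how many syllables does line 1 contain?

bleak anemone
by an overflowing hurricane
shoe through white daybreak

5

Line 1: bleak(1) + anemone(4) = 5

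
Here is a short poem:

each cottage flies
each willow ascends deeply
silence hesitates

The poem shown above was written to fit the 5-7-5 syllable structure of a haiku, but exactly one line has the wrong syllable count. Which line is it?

Line 1: "each cottage flies": 1+2+1 = 4 (expected 5)
Line 2: "each willow ascends deeply": 1+2+2+2 = 7 ✓
Line 3: "silence hesitates": 2+3 = 5 ✓

The first line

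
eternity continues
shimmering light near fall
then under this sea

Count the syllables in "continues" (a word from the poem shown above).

3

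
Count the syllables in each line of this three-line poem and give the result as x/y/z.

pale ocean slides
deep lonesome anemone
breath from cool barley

4/7/5

Line 1: "pale ocean slides": 1+2+1 = 4
Line 2: "deep lonesome anemone": 1+2+4 = 7
Line 3: "breath from cool barley": 1+1+1+2 = 5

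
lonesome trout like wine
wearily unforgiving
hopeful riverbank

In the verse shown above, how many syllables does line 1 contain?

Line 1: lonesome(2) + trout(1) + like(1) + wine(1) = 5

5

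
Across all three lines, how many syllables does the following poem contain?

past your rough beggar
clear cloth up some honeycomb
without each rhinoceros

Line 1: "past your rough beggar": 1+1+1+2 = 5
Line 2: "clear cloth up some honeycomb": 1+1+1+1+3 = 7
Line 3: "without each rhinoceros": 2+1+4 = 7
Total: 5 + 7 + 7 = 19

19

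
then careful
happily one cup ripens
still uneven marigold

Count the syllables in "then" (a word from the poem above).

1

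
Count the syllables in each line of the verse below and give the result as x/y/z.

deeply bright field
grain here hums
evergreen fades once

4/3/5

Line 1: "deeply bright field": 2+1+1 = 4
Line 2: "grain here hums": 1+1+1 = 3
Line 3: "evergreen fades once": 3+1+1 = 5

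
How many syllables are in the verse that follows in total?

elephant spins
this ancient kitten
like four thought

12

Line 1: elephant(3) + spins(1) = 4
Line 2: this(1) + ancient(2) + kitten(2) = 5
Line 3: like(1) + four(1) + thought(1) = 3
Total: 4 + 5 + 3 = 12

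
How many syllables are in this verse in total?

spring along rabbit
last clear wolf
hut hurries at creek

13

Line 1: "spring along rabbit": 1+2+2 = 5
Line 2: "last clear wolf": 1+1+1 = 3
Line 3: "hut hurries at creek": 1+2+1+1 = 5
Total: 5 + 3 + 5 = 13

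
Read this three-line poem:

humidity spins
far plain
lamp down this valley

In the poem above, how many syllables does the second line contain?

The second line: "far plain": 1+1 = 2

2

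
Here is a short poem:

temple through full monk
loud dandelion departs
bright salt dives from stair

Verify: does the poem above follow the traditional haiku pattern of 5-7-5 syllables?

Line 1: "temple through full monk": 2+1+1+1 = 5 ✓
Line 2: "loud dandelion departs": 1+4+2 = 7 ✓
Line 3: "bright salt dives from stair": 1+1+1+1+1 = 5 ✓

Yes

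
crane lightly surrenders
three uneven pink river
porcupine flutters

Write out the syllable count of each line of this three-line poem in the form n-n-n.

6-7-5

Line 1: "crane lightly surrenders": 1+2+3 = 6
Line 2: "three uneven pink river": 1+3+1+2 = 7
Line 3: "porcupine flutters": 3+2 = 5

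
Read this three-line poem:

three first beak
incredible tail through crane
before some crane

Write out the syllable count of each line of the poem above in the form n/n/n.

Line 1: three (1), first (1), beak (1) → 3
Line 2: incredible (4), tail (1), through (1), crane (1) → 7
Line 3: before (2), some (1), crane (1) → 4

3/7/4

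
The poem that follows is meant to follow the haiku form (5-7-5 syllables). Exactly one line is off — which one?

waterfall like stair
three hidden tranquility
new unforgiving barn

Line 1: waterfall(3) + like(1) + stair(1) = 5 ✓
Line 2: three(1) + hidden(2) + tranquility(4) = 7 ✓
Line 3: new(1) + unforgiving(4) + barn(1) = 6 (expected 5)

The third line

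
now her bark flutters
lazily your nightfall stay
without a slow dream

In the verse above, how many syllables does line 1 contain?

5

Line 1: now(1) + her(1) + bark(1) + flutters(2) = 5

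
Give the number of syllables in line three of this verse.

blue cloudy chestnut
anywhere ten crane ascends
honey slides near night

Line three: honey (2), slides (1), near (1), night (1) → 5

5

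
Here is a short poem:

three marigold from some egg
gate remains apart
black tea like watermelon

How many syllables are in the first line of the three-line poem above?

7

The first line: three(1) + marigold(3) + from(1) + some(1) + egg(1) = 7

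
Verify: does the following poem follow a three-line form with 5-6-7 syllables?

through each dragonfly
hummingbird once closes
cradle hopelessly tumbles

Yes

Line 1: "through each dragonfly": 1+1+3 = 5 ✓
Line 2: "hummingbird once closes": 3+1+2 = 6 ✓
Line 3: "cradle hopelessly tumbles": 2+3+2 = 7 ✓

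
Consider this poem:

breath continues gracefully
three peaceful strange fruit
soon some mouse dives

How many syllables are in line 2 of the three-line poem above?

5

Line 2: three (1), peaceful (2), strange (1), fruit (1) → 5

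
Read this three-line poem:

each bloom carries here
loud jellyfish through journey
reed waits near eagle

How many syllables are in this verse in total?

17

Line 1: each (1), bloom (1), carries (2), here (1) → 5
Line 2: loud (1), jellyfish (3), through (1), journey (2) → 7
Line 3: reed (1), waits (1), near (1), eagle (2) → 5
Total: 5 + 7 + 5 = 17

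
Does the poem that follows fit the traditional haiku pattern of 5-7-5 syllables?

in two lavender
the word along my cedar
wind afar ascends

Yes

Line 1: "in two lavender": 1+1+3 = 5 ✓
Line 2: "the word along my cedar": 1+1+2+1+2 = 7 ✓
Line 3: "wind afar ascends": 1+2+2 = 5 ✓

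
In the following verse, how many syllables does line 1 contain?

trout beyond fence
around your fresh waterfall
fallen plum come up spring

Line 1: "trout beyond fence": 1+2+1 = 4

4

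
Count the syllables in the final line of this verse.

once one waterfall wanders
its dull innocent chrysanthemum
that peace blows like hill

The final line: "that peace blows like hill": 1+1+1+1+1 = 5

5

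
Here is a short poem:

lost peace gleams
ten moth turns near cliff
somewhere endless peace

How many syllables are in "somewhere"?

2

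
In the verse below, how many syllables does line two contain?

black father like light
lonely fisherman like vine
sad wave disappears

7

Line two: lonely(2) + fisherman(3) + like(1) + vine(1) = 7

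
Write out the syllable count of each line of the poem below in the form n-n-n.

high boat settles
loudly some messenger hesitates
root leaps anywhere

Line 1: high (1), boat (1), settles (2) → 4
Line 2: loudly (2), some (1), messenger (3), hesitates (3) → 9
Line 3: root (1), leaps (1), anywhere (3) → 5

4-9-5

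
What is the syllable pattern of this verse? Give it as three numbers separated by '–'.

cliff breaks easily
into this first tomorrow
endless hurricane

5–7–5

Line 1: "cliff breaks easily": 1+1+3 = 5
Line 2: "into this first tomorrow": 2+1+1+3 = 7
Line 3: "endless hurricane": 2+3 = 5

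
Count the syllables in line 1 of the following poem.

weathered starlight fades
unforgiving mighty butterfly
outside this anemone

5

Line 1: weathered(2) + starlight(2) + fades(1) = 5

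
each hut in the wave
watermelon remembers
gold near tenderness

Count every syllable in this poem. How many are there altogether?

17

Line 1: "each hut in the wave": 1+1+1+1+1 = 5
Line 2: "watermelon remembers": 4+3 = 7
Line 3: "gold near tenderness": 1+1+3 = 5
Total: 5 + 7 + 5 = 17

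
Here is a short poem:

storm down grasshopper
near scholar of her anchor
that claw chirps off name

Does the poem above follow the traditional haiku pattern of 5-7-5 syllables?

Line 1: storm (1), down (1), grasshopper (3) → 5 ✓
Line 2: near (1), scholar (2), of (1), her (1), anchor (2) → 7 ✓
Line 3: that (1), claw (1), chirps (1), off (1), name (1) → 5 ✓

Yes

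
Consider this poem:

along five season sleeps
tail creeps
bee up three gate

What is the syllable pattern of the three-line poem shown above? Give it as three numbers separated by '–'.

6–2–4

Line 1: along (2), five (1), season (2), sleeps (1) → 6
Line 2: tail (1), creeps (1) → 2
Line 3: bee (1), up (1), three (1), gate (1) → 4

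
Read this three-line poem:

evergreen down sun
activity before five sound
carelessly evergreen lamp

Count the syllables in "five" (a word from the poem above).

1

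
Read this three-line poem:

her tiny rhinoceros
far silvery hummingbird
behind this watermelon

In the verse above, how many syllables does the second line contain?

The second line: "far silvery hummingbird": 1+3+3 = 7

7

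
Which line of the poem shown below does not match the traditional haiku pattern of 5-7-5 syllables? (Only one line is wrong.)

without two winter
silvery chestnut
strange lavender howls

Line 1: without(2) + two(1) + winter(2) = 5 ✓
Line 2: silvery(3) + chestnut(2) = 5 (expected 7)
Line 3: strange(1) + lavender(3) + howls(1) = 5 ✓

The second line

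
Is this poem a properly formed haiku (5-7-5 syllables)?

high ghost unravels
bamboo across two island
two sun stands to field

Line 1: "high ghost unravels": 1+1+3 = 5 ✓
Line 2: "bamboo across two island": 2+2+1+2 = 7 ✓
Line 3: "two sun stands to field": 1+1+1+1+1 = 5 ✓

Yes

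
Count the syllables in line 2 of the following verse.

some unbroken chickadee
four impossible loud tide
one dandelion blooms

Line 2: four(1) + impossible(4) + loud(1) + tide(1) = 7

7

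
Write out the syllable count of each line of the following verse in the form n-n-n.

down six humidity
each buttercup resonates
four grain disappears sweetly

6-7-7

Line 1: "down six humidity": 1+1+4 = 6
Line 2: "each buttercup resonates": 1+3+3 = 7
Line 3: "four grain disappears sweetly": 1+1+3+2 = 7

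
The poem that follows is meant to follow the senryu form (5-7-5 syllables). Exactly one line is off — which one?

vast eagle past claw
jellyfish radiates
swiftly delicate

The second line

Line 1: "vast eagle past claw": 1+2+1+1 = 5 ✓
Line 2: "jellyfish radiates": 3+3 = 6 (expected 7)
Line 3: "swiftly delicate": 2+3 = 5 ✓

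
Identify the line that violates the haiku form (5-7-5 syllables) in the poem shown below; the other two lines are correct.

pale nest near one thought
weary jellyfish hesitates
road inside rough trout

Line 1: pale(1) + nest(1) + near(1) + one(1) + thought(1) = 5 ✓
Line 2: weary(2) + jellyfish(3) + hesitates(3) = 8 (expected 7)
Line 3: road(1) + inside(2) + rough(1) + trout(1) = 5 ✓

The second line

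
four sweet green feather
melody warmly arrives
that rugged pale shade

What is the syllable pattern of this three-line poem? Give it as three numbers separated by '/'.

5/7/5

Line 1: four (1), sweet (1), green (1), feather (2) → 5
Line 2: melody (3), warmly (2), arrives (2) → 7
Line 3: that (1), rugged (2), pale (1), shade (1) → 5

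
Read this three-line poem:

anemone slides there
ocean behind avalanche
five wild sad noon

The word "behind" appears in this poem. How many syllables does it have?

2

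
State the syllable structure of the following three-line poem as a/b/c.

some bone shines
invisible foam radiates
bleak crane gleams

Line 1: some (1), bone (1), shines (1) → 3
Line 2: invisible (4), foam (1), radiates (3) → 8
Line 3: bleak (1), crane (1), gleams (1) → 3

3/8/3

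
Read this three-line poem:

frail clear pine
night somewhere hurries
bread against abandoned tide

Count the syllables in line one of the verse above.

3

Line one: "frail clear pine": 1+1+1 = 3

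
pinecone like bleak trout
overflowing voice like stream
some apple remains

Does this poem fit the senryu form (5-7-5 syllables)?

Yes

Line 1: pinecone (2), like (1), bleak (1), trout (1) → 5 ✓
Line 2: overflowing (4), voice (1), like (1), stream (1) → 7 ✓
Line 3: some (1), apple (2), remains (2) → 5 ✓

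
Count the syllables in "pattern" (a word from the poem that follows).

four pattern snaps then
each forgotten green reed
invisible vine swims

"pattern" has 2 syllables.

2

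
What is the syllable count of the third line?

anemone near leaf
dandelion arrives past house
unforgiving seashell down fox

8

The third line: unforgiving (4), seashell (2), down (1), fox (1) → 8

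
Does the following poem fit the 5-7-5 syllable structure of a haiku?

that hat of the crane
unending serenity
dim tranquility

Yes

Line 1: "that hat of the crane": 1+1+1+1+1 = 5 ✓
Line 2: "unending serenity": 3+4 = 7 ✓
Line 3: "dim tranquility": 1+4 = 5 ✓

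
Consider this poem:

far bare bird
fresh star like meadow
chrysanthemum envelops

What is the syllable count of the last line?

The last line: chrysanthemum(4) + envelops(3) = 7

7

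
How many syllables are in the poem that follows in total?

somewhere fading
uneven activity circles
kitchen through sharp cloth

Line 1: somewhere(2) + fading(2) = 4
Line 2: uneven(3) + activity(4) + circles(2) = 9
Line 3: kitchen(2) + through(1) + sharp(1) + cloth(1) = 5
Total: 4 + 9 + 5 = 18

18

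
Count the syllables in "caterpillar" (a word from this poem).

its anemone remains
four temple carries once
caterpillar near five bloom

"caterpillar" has 4 syllables.

4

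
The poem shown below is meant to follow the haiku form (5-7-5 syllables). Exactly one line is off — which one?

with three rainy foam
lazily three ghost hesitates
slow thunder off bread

Line 1: with (1), three (1), rainy (2), foam (1) → 5 ✓
Line 2: lazily (3), three (1), ghost (1), hesitates (3) → 8 (expected 7)
Line 3: slow (1), thunder (2), off (1), bread (1) → 5 ✓

The second line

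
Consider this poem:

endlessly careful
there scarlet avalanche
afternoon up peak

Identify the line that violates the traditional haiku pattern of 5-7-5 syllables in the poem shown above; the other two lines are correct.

Line 2

Line 1: endlessly (3), careful (2) → 5 ✓
Line 2: there (1), scarlet (2), avalanche (3) → 6 (expected 7)
Line 3: afternoon (3), up (1), peak (1) → 5 ✓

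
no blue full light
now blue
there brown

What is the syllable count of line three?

Line three: there(1) + brown(1) = 2

2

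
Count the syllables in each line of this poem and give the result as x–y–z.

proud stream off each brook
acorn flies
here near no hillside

Line 1: "proud stream off each brook": 1+1+1+1+1 = 5
Line 2: "acorn flies": 2+1 = 3
Line 3: "here near no hillside": 1+1+1+2 = 5

5–3–5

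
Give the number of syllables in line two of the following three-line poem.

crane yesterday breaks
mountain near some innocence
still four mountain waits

Line two: mountain (2), near (1), some (1), innocence (3) → 7

7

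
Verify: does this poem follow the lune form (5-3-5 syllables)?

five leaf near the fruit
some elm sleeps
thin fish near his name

Line 1: five (1), leaf (1), near (1), the (1), fruit (1) → 5 ✓
Line 2: some (1), elm (1), sleeps (1) → 3 ✓
Line 3: thin (1), fish (1), near (1), his (1), name (1) → 5 ✓

Yes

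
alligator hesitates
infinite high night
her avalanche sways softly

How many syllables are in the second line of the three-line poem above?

5

The second line: infinite (3), high (1), night (1) → 5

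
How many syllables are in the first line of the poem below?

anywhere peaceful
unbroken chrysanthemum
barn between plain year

5

The first line: "anywhere peaceful": 3+2 = 5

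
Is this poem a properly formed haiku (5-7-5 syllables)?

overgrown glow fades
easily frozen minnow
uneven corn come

Line 1: overgrown(3) + glow(1) + fades(1) = 5 ✓
Line 2: easily(3) + frozen(2) + minnow(2) = 7 ✓
Line 3: uneven(3) + corn(1) + come(1) = 5 ✓

Yes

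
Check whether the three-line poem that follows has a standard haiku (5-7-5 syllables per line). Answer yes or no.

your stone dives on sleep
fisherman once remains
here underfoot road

No

Line 1: your (1), stone (1), dives (1), on (1), sleep (1) → 5 ✓
Line 2: fisherman (3), once (1), remains (2) → 6 (expected 7)
Line 3: here (1), underfoot (3), road (1) → 5 ✓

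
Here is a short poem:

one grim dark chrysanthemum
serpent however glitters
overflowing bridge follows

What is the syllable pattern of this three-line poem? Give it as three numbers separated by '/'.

7/7/7

Line 1: one (1), grim (1), dark (1), chrysanthemum (4) → 7
Line 2: serpent (2), however (3), glitters (2) → 7
Line 3: overflowing (4), bridge (1), follows (2) → 7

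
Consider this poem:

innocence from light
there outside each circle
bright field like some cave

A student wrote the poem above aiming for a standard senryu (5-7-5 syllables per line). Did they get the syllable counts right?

Line 1: innocence(3) + from(1) + light(1) = 5 ✓
Line 2: there(1) + outside(2) + each(1) + circle(2) = 6 (expected 7)
Line 3: bright(1) + field(1) + like(1) + some(1) + cave(1) = 5 ✓

No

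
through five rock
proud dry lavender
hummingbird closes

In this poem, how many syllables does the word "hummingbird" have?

"hummingbird" has 3 syllables.

3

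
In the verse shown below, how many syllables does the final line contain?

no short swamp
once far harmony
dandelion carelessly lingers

The final line: dandelion(4) + carelessly(3) + lingers(2) = 9

9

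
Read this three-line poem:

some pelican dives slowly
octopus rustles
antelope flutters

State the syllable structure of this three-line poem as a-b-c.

Line 1: some(1) + pelican(3) + dives(1) + slowly(2) = 7
Line 2: octopus(3) + rustles(2) = 5
Line 3: antelope(3) + flutters(2) = 5

7-5-5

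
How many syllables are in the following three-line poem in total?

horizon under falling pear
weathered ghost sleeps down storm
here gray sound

17

Line 1: "horizon under falling pear": 3+2+2+1 = 8
Line 2: "weathered ghost sleeps down storm": 2+1+1+1+1 = 6
Line 3: "here gray sound": 1+1+1 = 3
Total: 8 + 6 + 3 = 17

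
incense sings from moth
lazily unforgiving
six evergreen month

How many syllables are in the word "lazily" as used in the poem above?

3

"lazily" has 3 syllables.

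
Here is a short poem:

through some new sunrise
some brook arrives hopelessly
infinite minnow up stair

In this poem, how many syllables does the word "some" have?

"some" has 1 syllable.

1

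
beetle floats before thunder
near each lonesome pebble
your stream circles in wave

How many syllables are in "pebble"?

2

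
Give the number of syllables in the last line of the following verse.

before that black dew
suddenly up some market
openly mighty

The last line: openly(3) + mighty(2) = 5

5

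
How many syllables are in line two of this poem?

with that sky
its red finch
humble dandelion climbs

3

Line two: its (1), red (1), finch (1) → 3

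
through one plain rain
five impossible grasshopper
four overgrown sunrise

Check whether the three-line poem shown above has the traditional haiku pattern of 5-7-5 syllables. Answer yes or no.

No

Line 1: through(1) + one(1) + plain(1) + rain(1) = 4 (expected 5)
Line 2: five(1) + impossible(4) + grasshopper(3) = 8 (expected 7)
Line 3: four(1) + overgrown(3) + sunrise(2) = 6 (expected 5)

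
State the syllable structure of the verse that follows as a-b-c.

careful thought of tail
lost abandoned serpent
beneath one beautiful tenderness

Line 1: careful (2), thought (1), of (1), tail (1) → 5
Line 2: lost (1), abandoned (3), serpent (2) → 6
Line 3: beneath (2), one (1), beautiful (3), tenderness (3) → 9

5-6-9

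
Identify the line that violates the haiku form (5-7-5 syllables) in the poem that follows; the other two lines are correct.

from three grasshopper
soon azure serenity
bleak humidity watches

Line 1: "from three grasshopper": 1+1+3 = 5 ✓
Line 2: "soon azure serenity": 1+2+4 = 7 ✓
Line 3: "bleak humidity watches": 1+4+2 = 7 (expected 5)

The third line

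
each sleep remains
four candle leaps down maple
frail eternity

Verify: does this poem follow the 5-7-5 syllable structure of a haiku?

No

Line 1: each(1) + sleep(1) + remains(2) = 4 (expected 5)
Line 2: four(1) + candle(2) + leaps(1) + down(1) + maple(2) = 7 ✓
Line 3: frail(1) + eternity(4) = 5 ✓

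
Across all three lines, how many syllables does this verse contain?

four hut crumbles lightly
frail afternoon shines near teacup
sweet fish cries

17

Line 1: four(1) + hut(1) + crumbles(2) + lightly(2) = 6
Line 2: frail(1) + afternoon(3) + shines(1) + near(1) + teacup(2) = 8
Line 3: sweet(1) + fish(1) + cries(1) = 3
Total: 6 + 8 + 3 = 17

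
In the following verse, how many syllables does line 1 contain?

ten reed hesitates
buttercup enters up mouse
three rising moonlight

5

Line 1: ten (1), reed (1), hesitates (3) → 5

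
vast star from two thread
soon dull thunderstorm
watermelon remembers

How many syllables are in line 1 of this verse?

Line 1: vast(1) + star(1) + from(1) + two(1) + thread(1) = 5

5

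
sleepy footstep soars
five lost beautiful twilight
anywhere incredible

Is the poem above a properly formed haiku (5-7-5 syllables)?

No

Line 1: sleepy (2), footstep (2), soars (1) → 5 ✓
Line 2: five (1), lost (1), beautiful (3), twilight (2) → 7 ✓
Line 3: anywhere (3), incredible (4) → 7 (expected 5)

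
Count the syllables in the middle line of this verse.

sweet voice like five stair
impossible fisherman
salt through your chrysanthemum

7

The middle line: "impossible fisherman": 4+3 = 7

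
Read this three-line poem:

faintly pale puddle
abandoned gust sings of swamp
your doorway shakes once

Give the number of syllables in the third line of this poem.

The third line: "your doorway shakes once": 1+2+1+1 = 5

5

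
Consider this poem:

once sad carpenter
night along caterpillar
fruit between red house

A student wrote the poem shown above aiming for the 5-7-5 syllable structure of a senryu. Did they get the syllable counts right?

Line 1: "once sad carpenter": 1+1+3 = 5 ✓
Line 2: "night along caterpillar": 1+2+4 = 7 ✓
Line 3: "fruit between red house": 1+2+1+1 = 5 ✓

Yes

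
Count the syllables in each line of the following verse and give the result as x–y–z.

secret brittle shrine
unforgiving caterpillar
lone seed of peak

Line 1: secret(2) + brittle(2) + shrine(1) = 5
Line 2: unforgiving(4) + caterpillar(4) = 8
Line 3: lone(1) + seed(1) + of(1) + peak(1) = 4

5–8–4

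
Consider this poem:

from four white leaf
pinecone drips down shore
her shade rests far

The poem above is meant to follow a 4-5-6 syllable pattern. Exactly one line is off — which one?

Line 1: from(1) + four(1) + white(1) + leaf(1) = 4 ✓
Line 2: pinecone(2) + drips(1) + down(1) + shore(1) = 5 ✓
Line 3: her(1) + shade(1) + rests(1) + far(1) = 4 (expected 6)

The third line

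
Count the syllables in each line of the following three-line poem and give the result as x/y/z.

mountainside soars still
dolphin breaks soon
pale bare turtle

Line 1: "mountainside soars still": 3+1+1 = 5
Line 2: "dolphin breaks soon": 2+1+1 = 4
Line 3: "pale bare turtle": 1+1+2 = 4

5/4/4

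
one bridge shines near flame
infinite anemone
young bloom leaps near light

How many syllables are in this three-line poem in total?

Line 1: one (1), bridge (1), shines (1), near (1), flame (1) → 5
Line 2: infinite (3), anemone (4) → 7
Line 3: young (1), bloom (1), leaps (1), near (1), light (1) → 5
Total: 5 + 7 + 5 = 17

17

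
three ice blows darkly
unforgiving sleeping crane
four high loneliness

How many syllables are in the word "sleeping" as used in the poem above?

2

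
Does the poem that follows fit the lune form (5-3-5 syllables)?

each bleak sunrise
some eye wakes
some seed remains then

Line 1: each (1), bleak (1), sunrise (2) → 4 (expected 5)
Line 2: some (1), eye (1), wakes (1) → 3 ✓
Line 3: some (1), seed (1), remains (2), then (1) → 5 ✓

No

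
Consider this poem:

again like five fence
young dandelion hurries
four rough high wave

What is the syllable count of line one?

Line one: "again like five fence": 2+1+1+1 = 5

5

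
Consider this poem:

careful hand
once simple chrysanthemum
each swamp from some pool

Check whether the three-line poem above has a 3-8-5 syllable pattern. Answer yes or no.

Line 1: "careful hand": 2+1 = 3 ✓
Line 2: "once simple chrysanthemum": 1+2+4 = 7 (expected 8)
Line 3: "each swamp from some pool": 1+1+1+1+1 = 5 ✓

No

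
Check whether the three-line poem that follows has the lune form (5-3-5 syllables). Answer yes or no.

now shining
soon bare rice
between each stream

No

Line 1: "now shining": 1+2 = 3 (expected 5)
Line 2: "soon bare rice": 1+1+1 = 3 ✓
Line 3: "between each stream": 2+1+1 = 4 (expected 5)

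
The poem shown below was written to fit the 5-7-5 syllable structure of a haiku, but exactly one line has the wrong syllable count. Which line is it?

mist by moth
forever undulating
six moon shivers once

The first line

Line 1: "mist by moth": 1+1+1 = 3 (expected 5)
Line 2: "forever undulating": 3+4 = 7 ✓
Line 3: "six moon shivers once": 1+1+2+1 = 5 ✓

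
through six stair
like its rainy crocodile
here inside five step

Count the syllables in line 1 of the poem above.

3

Line 1: "through six stair": 1+1+1 = 3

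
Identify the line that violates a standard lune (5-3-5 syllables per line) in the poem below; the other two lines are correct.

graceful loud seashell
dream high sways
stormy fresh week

The third line

Line 1: "graceful loud seashell": 2+1+2 = 5 ✓
Line 2: "dream high sways": 1+1+1 = 3 ✓
Line 3: "stormy fresh week": 2+1+1 = 4 (expected 5)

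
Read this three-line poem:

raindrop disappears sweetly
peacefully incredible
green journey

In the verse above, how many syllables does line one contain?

Line one: raindrop (2), disappears (3), sweetly (2) → 7

7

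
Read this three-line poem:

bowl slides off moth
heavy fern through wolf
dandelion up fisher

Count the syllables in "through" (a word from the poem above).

1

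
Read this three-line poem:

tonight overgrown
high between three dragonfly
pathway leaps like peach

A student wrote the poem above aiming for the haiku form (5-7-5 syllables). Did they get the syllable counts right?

Line 1: "tonight overgrown": 2+3 = 5 ✓
Line 2: "high between three dragonfly": 1+2+1+3 = 7 ✓
Line 3: "pathway leaps like peach": 2+1+1+1 = 5 ✓

Yes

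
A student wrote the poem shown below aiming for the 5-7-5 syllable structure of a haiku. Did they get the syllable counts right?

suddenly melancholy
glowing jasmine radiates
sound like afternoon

No

Line 1: suddenly (3), melancholy (4) → 7 (expected 5)
Line 2: glowing (2), jasmine (2), radiates (3) → 7 ✓
Line 3: sound (1), like (1), afternoon (3) → 5 ✓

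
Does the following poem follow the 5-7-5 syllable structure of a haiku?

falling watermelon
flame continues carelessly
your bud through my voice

Line 1: falling(2) + watermelon(4) = 6 (expected 5)
Line 2: flame(1) + continues(3) + carelessly(3) = 7 ✓
Line 3: your(1) + bud(1) + through(1) + my(1) + voice(1) = 5 ✓

No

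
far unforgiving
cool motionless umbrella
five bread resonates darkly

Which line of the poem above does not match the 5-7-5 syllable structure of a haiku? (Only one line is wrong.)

Line 3

Line 1: far (1), unforgiving (4) → 5 ✓
Line 2: cool (1), motionless (3), umbrella (3) → 7 ✓
Line 3: five (1), bread (1), resonates (3), darkly (2) → 7 (expected 5)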